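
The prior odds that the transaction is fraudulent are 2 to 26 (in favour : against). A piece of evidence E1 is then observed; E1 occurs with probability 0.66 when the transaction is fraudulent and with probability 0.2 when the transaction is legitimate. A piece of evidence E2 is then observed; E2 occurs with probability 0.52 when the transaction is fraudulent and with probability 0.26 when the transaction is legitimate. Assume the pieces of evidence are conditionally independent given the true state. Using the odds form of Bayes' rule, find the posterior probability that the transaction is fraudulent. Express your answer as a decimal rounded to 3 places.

Posterior probability ≈ 0.337

Prior odds = 2/26 = 0.076923.
Likelihood ratio for E1 = 0.66/0.2 = 3.3000.
Likelihood ratio for E2 = 0.52/0.26 = 2.0000.
Posterior odds = prior odds × LR₁ × LR₂ = 0.50769.
Posterior probability = odds/(1+odds) = 0.50769/1.5077 = 0.337.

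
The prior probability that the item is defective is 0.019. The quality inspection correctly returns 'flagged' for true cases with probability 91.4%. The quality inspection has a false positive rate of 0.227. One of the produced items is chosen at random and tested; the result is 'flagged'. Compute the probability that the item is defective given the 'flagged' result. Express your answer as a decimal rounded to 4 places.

Write H for 'the item is defective'. Prior odds H:¬H = 0.019/0.981 = 0.019368. For the 'flagged' outcome, the likelihood ratio is 0.914/0.227 = 4.0264.
Posterior odds = 0.019368 × 4.0264 = 0.077984, so P(H|E) = 0.077984/(1+0.077984) = 0.0723.

P(H | E) ≈ 0.0723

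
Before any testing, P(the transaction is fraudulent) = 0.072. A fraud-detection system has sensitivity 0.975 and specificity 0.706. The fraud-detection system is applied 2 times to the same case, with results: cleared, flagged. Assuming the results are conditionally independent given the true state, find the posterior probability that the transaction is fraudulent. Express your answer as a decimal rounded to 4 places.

Posterior P(H) ≈ 0.0090

Let H be the event that the transaction is fraudulent; start with P(H) = 0.072. P('flagged'|H) = 0.975, P('flagged'|¬H) = 0.294.
Update on result 1 ('cleared'): P(H) ← 0.025·0.0720 / (0.025·0.0720 + 0.706·0.9280) = 0.0018000/0.65697 = 0.0027.
Update on result 2 ('flagged'): P(H) ← 0.975·0.0027 / (0.975·0.0027 + 0.294·0.9973) = 0.0026714/0.29587 = 0.0090.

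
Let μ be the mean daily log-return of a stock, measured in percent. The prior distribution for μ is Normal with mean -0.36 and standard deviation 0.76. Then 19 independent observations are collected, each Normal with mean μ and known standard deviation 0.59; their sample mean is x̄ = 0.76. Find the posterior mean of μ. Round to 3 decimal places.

Posterior mean ≈ 0.726

With known σ, the Normal prior is conjugate. Weight on the data is w = (n/σ²)/(n/σ² + 1/τ₀²) = 54.5820/(54.5820+1.73130) = 0.96926.
Posterior mean = w·x̄ + (1−w)·μ₀ = 0.96926·0.76 + 0.030744·-0.36 = 0.726.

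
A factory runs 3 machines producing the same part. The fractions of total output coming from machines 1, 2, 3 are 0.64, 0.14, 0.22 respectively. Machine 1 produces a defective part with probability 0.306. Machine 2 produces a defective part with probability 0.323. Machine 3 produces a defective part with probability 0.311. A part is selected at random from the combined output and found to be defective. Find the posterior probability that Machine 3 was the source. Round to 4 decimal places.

Posterior probability ≈ 0.2211

Tabulate prior·likelihood by source: [1] prior 0.64, lik 0.306, product 0.1958; [2] prior 0.14, lik 0.323, product 0.04522; [3] prior 0.22, lik 0.311, product 0.06842.
Normalizing constant = 0.30948; the posterior for Machine 3 is its product over the sum, 0.06842/0.30948 = 0.2211.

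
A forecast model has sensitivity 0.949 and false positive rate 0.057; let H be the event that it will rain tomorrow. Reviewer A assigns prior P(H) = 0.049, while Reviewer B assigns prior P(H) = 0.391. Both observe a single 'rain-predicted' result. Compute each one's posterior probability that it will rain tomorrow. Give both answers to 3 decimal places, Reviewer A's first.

P('+'|H) = 0.949, P('+'|¬H) = 0.057.
Reviewer A: numerator 0.949·0.049 = 0.046501; evidence = 0.046501+0.057·0.951 = 0.10071; posterior = 0.462.
Reviewer B: numerator 0.949·0.391 = 0.37106; evidence = 0.37106+0.057·0.609 = 0.40577; posterior = 0.914.

Reviewer A: 0.462; Reviewer B: 0.914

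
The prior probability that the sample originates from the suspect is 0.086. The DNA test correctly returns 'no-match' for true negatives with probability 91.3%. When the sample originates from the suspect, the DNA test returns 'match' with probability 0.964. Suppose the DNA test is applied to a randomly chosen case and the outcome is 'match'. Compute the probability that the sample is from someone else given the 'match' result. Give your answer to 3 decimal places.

Write H for 'the sample originates from the suspect'. Prior odds H:¬H = 0.086/0.914 = 0.094092. For the 'match' outcome, the likelihood ratio is 0.964/0.087 = 11.080.
Posterior odds = 0.094092 × 11.080 = 1.0426, so P(H|E) = 1.0426/(1+1.0426) = 0.510. Then P(¬H|E) = 1 − 0.510 = 0.490.

P(¬H | E) ≈ 0.490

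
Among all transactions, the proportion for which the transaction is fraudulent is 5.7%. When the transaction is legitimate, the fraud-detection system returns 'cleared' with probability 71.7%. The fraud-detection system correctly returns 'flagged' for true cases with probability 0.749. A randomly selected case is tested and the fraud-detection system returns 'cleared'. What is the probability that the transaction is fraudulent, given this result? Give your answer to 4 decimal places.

P(H | E) ≈ 0.0207

Let H be the event that the transaction is fraudulent. P(H) = 0.057, so P(¬H) = 0.943. With E the 'cleared' result, P(E|H) = 0.251 and P(E|¬H) = 0.717.
P(E) = 0.251·0.057 + 0.717·0.943 = 0.014307 + 0.67613 = 0.69044.
By Bayes' theorem, P(H|E) = 0.014307 / 0.69044 = 0.0207.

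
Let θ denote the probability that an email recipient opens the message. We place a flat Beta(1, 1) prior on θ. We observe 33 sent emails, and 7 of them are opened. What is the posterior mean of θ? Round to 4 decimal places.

Posterior mean ≈ 0.2286

The binomial likelihood is conjugate to the Beta prior: with 7 successes and 26 failures, the posterior is Beta(1+7, 1+26) = Beta(8, 27).
E[θ | data] = 8/(8+27) = 0.2286.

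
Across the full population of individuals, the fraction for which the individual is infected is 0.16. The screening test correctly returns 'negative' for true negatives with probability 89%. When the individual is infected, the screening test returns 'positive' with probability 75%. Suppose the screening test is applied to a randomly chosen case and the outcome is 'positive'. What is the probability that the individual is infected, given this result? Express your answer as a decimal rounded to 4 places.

P(H | E) ≈ 0.5650

Write H for 'the individual is infected'. Prior odds H:¬H = 0.16/0.84 = 0.19048. For the 'positive' outcome, the likelihood ratio is 0.75/0.11 = 6.8182.
Posterior odds = 0.19048 × 6.8182 = 1.2987, so P(H|E) = 1.2987/(1+1.2987) = 0.5650.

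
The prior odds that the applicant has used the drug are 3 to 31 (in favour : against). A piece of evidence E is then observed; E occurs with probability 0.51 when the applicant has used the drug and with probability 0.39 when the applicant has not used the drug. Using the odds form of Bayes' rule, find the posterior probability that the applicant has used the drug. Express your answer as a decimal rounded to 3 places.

Posterior probability ≈ 0.112

Prior odds = 3/31 = 0.096774.
Likelihood ratio for E = 0.51/0.39 = 1.3077.
Posterior odds = prior odds × LR = 0.12655.
Posterior probability = odds/(1+odds) = 0.12655/1.1266 = 0.112.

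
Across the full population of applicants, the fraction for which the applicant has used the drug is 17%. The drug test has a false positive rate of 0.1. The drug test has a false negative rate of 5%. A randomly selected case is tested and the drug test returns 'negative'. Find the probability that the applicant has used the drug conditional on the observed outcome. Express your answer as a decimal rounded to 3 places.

Let H be the event that the applicant has used the drug. P(H) = 0.17, so P(¬H) = 0.83. With E the 'negative' result, P(E|H) = 0.05 and P(E|¬H) = 0.9.
P(E) = 0.05·0.17 + 0.9·0.83 = 0.0085000 + 0.74700 = 0.75550.
By Bayes' theorem, P(H|E) = 0.0085000 / 0.75550 = 0.011.

P(H | E) ≈ 0.011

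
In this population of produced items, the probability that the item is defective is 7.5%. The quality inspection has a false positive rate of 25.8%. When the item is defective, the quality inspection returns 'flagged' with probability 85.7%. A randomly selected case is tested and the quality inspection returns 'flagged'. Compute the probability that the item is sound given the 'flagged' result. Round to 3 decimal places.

Let H be the event that the item is defective. P(H) = 0.075, so P(¬H) = 0.925. With E the 'flagged' result, P(E|H) = 0.857 and P(E|¬H) = 0.258.
P(E) = 0.857·0.075 + 0.258·0.925 = 0.064275 + 0.23865 = 0.30292.
By Bayes' theorem, P(H|E) = 0.064275 / 0.30292 = 0.212. Hence P(¬H|E) = 1 − 0.212 = 0.788.

P(¬H | E) ≈ 0.788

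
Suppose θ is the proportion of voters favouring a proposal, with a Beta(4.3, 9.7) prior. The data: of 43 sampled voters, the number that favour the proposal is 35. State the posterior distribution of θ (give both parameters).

The binomial likelihood is conjugate to the Beta prior: with 35 successes and 8 failures, the posterior is Beta(4.3+35, 9.7+8) = Beta(39.3, 17.7).

Posterior: Beta(39.3, 17.7)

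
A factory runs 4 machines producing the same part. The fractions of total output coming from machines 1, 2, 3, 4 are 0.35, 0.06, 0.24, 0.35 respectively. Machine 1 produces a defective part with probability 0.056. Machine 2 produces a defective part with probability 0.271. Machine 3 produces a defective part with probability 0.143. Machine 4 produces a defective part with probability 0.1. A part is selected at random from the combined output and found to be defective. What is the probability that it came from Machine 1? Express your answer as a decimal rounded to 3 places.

Posterior probability ≈ 0.186

P(defective|M1) = 0.056; P(defective|M2) = 0.271; P(defective|M3) = 0.143; P(defective|M4) = 0.1.
Prior × likelihood for each source: 0.35·0.056=0.01960, 0.06·0.271=0.01626, 0.24·0.143=0.03432, 0.35·0.1=0.03500. Summing gives P(defective) = 0.10518.
P(Machine 1 | defective) = 0.01960 / 0.10518 = 0.186.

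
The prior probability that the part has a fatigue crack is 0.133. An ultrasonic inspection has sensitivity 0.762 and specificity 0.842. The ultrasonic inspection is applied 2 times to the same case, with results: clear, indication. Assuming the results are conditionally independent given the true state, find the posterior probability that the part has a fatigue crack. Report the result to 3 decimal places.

Posterior P(H) ≈ 0.173

Let H be the event that the part has a fatigue crack; start with P(H) = 0.133. P('indication'|H) = 0.762, P('indication'|¬H) = 0.158.
Update on result 1 ('clear'): P(H) ← 0.238·0.1330 / (0.238·0.1330 + 0.842·0.8670) = 0.031654/0.76167 = 0.0416.
Update on result 2 ('indication'): P(H) ← 0.762·0.0416 / (0.762·0.0416 + 0.158·0.9584) = 0.031668/0.18310 = 0.1730.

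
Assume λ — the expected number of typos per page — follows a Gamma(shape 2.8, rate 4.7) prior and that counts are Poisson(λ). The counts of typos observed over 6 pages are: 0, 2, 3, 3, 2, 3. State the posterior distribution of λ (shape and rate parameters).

Posterior: Gamma(shape=15.8, rate=10.7)

The Poisson likelihood adds the total count to the shape and the number of exposure periods to the rate. Here ∑xᵢ = 13 and n = 6, so shape 2.8→15.8 and rate 4.7→10.7.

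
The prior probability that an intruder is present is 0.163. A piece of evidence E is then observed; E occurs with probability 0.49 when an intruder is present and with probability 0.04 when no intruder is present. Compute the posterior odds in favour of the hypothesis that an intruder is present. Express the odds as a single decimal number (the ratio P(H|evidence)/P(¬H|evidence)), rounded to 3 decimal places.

Posterior odds ≈ 2.386

Prior odds = 0.163/(1−0.163) = 0.19474. In log-odds, ln(0.19474) = -1.6361.
Add log likelihood ratio: ln(12.250) = 2.5055.
Posterior log-odds = 0.86945, so posterior odds = exp(0.86945) = 2.3856.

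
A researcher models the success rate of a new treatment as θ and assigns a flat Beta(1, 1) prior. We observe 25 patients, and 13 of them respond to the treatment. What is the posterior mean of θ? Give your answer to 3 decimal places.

The binomial likelihood is conjugate to the Beta prior: with 13 successes and 12 failures, the posterior is Beta(1+13, 1+12) = Beta(14, 13).
E[θ | data] = 14/(14+13) = 0.519.

Posterior mean ≈ 0.519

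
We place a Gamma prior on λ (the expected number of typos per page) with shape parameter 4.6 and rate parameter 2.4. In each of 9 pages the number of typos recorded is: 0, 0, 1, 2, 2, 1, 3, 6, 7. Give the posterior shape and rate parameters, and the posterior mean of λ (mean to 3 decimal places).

Posterior: Gamma(shape=26.6, rate=11.4); mean ≈ 2.333

Total count ∑xᵢ = 22 over n = 9 pages.
Gamma is conjugate to the Poisson likelihood: posterior is Gamma(shape = 4.6+22 = 26.6, rate = 2.4+9 = 11.4).
E[λ | data] = 26.6/11.4 = 2.333.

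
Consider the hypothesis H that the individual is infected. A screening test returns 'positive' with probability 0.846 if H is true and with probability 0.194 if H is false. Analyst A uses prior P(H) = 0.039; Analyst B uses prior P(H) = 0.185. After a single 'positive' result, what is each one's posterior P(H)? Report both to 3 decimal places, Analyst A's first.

The likelihood ratio for a 'positive' result is 0.846/0.194 = 4.3608.
Analyst A: prior odds 0.039/0.961 = 0.040583; posterior odds 0.17697; posterior probability 0.150.
Analyst B: prior odds 0.185/0.815 = 0.22699; posterior odds 0.98988; posterior probability 0.497.

Analyst A: 0.150; Analyst B: 0.497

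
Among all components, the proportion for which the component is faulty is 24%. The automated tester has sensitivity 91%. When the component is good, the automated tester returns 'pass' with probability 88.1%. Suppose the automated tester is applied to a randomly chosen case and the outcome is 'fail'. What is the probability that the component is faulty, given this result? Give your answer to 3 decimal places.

P(H | E) ≈ 0.707

Let H be the event that the component is faulty. P(H) = 0.24, so P(¬H) = 0.76. With E the 'fail' result, P(E|H) = 0.91 and P(E|¬H) = 0.119.
P(E) = 0.91·0.24 + 0.119·0.76 = 0.21840 + 0.090440 = 0.30884.
By Bayes' theorem, P(H|E) = 0.21840 / 0.30884 = 0.707.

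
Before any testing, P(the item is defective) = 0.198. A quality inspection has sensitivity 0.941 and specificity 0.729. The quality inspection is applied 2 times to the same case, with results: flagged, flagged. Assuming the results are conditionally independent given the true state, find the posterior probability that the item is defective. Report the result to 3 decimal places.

Posterior P(H) ≈ 0.749

Let H be the event that the item is defective; start with P(H) = 0.198. P('flagged'|H) = 0.941, P('flagged'|¬H) = 0.271.
Update on result 1 ('flagged'): P(H) ← 0.941·0.1980 / (0.941·0.1980 + 0.271·0.8020) = 0.18632/0.40366 = 0.4616.
Update on result 2 ('flagged'): P(H) ← 0.941·0.4616 / (0.941·0.4616 + 0.271·0.5384) = 0.43434/0.58025 = 0.7485.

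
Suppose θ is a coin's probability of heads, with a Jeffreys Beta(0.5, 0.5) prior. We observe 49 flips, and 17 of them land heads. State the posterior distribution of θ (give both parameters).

Posterior: Beta(17.5, 32.5)

Observing 17 successes and 32 failures updates Beta(0.5, 0.5) by adding the success and failure counts to the two shape parameters: α = 0.5+17 = 17.5, β = 0.5+32 = 32.5.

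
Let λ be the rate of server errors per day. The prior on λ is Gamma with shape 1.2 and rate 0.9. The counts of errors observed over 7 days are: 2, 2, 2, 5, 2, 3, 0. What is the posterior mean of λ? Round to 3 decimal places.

Posterior mean ≈ 2.177

Total count ∑xᵢ = 16 over n = 7 days.
Gamma is conjugate to the Poisson likelihood: posterior is Gamma(shape = 1.2+16 = 17.2, rate = 0.9+7 = 7.9).
Posterior mean = shape/rate = 17.2/7.9 = 2.177.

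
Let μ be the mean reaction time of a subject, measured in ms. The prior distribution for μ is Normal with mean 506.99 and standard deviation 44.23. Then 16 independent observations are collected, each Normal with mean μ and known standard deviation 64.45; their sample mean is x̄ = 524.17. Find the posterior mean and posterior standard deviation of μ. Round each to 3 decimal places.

Posterior mean ≈ 522.157; posterior SD ≈ 15.139

Prior precision 1/τ₀² = 1/44.23² = 0.00051117; data precision n/σ² = 16/64.45² = 0.00385189.
Posterior precision = 0.00051117 + 0.00385189 = 0.00436306, giving posterior SD = 1/√0.00436306 = 15.139.
Posterior mean = (0.00051117·506.99 + 0.00385189·524.17) / 0.00436306 = 522.157.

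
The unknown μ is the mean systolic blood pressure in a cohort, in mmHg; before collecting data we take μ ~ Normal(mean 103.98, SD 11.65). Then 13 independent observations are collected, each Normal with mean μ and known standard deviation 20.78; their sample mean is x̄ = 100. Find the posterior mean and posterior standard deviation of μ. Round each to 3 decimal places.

Posterior mean ≈ 100.783; posterior SD ≈ 5.166

With known σ, the Normal prior is conjugate. Weight on the data is w = (n/σ²)/(n/σ² + 1/τ₀²) = 0.0301059/(0.0301059+0.00736798) = 0.80338.
Posterior mean = w·x̄ + (1−w)·μ₀ = 0.80338·100 + 0.19662·103.98 = 100.783. Posterior variance = 1/(0.0301059+0.00736798) = 26.6852, so SD = 5.166.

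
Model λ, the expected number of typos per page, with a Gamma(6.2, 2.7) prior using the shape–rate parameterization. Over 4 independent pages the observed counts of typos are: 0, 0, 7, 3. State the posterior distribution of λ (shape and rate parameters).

Posterior: Gamma(shape=16.2, rate=6.7)

The Poisson likelihood adds the total count to the shape and the number of exposure periods to the rate. Here ∑xᵢ = 10 and n = 4, so shape 6.2→16.2 and rate 2.7→6.7.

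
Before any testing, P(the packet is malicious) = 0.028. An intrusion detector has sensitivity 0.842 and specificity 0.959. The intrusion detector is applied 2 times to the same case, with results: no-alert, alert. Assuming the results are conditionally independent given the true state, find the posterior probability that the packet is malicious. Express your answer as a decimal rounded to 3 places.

With H the event that the packet is malicious, the joint likelihood of the observed sequence is P(data|H) = 0.158·0.842 = 0.13304 and P(data|¬H) = 0.959·0.041 = 0.039319.
Bayes: P(H|data) = 0.028·0.13304 / (0.028·0.13304 + 0.972·0.039319) = 0.0037250/0.041943 = 0.0888.

Posterior P(H) ≈ 0.089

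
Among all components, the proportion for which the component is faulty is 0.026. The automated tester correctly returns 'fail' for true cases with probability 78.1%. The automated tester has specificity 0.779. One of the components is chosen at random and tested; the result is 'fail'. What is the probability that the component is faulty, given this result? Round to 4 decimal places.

P(H | E) ≈ 0.0862

Write H for 'the component is faulty'. Prior odds H:¬H = 0.026/0.974 = 0.026694. For the 'fail' outcome, the likelihood ratio is 0.781/0.221 = 3.5339.
Posterior odds = 0.026694 × 3.5339 = 0.094335, so P(H|E) = 0.094335/(1+0.094335) = 0.0862.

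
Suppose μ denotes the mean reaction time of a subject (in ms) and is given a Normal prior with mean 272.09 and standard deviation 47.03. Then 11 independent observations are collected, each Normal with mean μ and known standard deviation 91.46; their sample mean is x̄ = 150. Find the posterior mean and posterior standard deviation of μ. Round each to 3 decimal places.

Posterior mean ≈ 181.236; posterior SD ≈ 23.788

With known σ, the Normal prior is conjugate. Weight on the data is w = (n/σ²)/(n/σ² + 1/τ₀²) = 0.00131501/(0.00131501+0.00045212) = 0.74415.
Posterior mean = w·x̄ + (1−w)·μ₀ = 0.74415·150 + 0.25585·272.09 = 181.236. Posterior variance = 1/(0.00131501+0.00045212) = 565.889, so SD = 23.788.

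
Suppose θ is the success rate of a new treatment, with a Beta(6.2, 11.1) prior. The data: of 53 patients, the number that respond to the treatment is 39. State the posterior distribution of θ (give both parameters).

Observing 39 successes and 14 failures updates Beta(6.2, 11.1) by adding the success and failure counts to the two shape parameters: α = 6.2+39 = 45.2, β = 11.1+14 = 25.1.

Posterior: Beta(45.2, 25.1)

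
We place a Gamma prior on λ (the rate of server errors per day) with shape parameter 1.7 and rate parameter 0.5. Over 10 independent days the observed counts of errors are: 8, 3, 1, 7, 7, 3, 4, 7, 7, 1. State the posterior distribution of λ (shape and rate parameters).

Total count ∑xᵢ = 48 over n = 10 days.
Gamma is conjugate to the Poisson likelihood: posterior is Gamma(shape = 1.7+48 = 49.7, rate = 0.5+10 = 10.5).

Posterior: Gamma(shape=49.7, rate=10.5)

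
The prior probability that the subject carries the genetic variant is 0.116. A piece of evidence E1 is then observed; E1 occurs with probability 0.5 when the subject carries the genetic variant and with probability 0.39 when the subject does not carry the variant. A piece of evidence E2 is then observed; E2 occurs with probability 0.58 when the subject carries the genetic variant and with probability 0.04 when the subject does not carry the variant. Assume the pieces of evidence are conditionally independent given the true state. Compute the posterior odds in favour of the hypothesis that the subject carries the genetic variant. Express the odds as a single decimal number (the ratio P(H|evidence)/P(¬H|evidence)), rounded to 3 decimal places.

Prior odds = 0.116/(1−0.116) = 0.13122. In log-odds, ln(0.13122) = -2.0309.
Add log likelihood ratios: ln(1.2821) + ln(14.500) = 2.9226.
Posterior log-odds = 0.89174, so posterior odds = exp(0.89174) = 2.4394.

Posterior odds ≈ 2.439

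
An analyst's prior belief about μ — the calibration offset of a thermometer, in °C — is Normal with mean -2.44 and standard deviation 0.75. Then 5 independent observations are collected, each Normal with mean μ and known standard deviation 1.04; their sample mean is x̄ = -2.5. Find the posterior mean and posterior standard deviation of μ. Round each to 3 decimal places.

Posterior mean ≈ -2.483; posterior SD ≈ 0.395

With known σ, the Normal prior is conjugate. Weight on the data is w = (n/σ²)/(n/σ² + 1/τ₀²) = 4.62278/(4.62278+1.77778) = 0.72225.
Posterior mean = w·x̄ + (1−w)·μ₀ = 0.72225·-2.5 + 0.27775·-2.44 = -2.483. Posterior variance = 1/(4.62278+1.77778) = 0.156236, so SD = 0.395.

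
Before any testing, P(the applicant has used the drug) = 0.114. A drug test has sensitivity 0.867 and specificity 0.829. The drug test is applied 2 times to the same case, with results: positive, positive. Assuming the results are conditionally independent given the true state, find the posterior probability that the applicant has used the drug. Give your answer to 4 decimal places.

Posterior P(H) ≈ 0.7679

Let H be the event that the applicant has used the drug; start with P(H) = 0.114. P('positive'|H) = 0.867, P('positive'|¬H) = 0.171.
Update on result 1 ('positive'): P(H) ← 0.867·0.1140 / (0.867·0.1140 + 0.171·0.8860) = 0.098838/0.25034 = 0.3948.
Update on result 2 ('positive'): P(H) ← 0.867·0.3948 / (0.867·0.3948 + 0.171·0.6052) = 0.34230/0.44579 = 0.7679.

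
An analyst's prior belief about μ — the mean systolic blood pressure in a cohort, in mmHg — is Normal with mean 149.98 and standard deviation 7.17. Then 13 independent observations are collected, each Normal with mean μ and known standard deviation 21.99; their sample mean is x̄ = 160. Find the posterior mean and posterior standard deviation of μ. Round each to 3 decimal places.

Posterior mean ≈ 155.794; posterior SD ≈ 4.646

Prior precision 1/τ₀² = 1/7.17² = 0.0194519; data precision n/σ² = 13/21.99² = 0.0268839.
Posterior precision = 0.0194519 + 0.0268839 = 0.0463358, giving posterior SD = 1/√0.0463358 = 4.646.
Posterior mean = (0.0194519·149.98 + 0.0268839·160) / 0.0463358 = 155.794.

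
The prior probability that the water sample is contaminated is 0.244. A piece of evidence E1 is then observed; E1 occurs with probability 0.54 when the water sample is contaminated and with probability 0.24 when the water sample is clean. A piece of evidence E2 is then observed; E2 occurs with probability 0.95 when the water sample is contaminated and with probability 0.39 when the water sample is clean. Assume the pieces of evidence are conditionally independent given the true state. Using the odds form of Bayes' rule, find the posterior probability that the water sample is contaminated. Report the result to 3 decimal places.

Prior odds = 0.244/(1−0.244) = 0.32275. In log-odds, ln(0.32275) = -1.1309.
Add log likelihood ratios: ln(2.2500) + ln(2.4359) = 1.7012.
Posterior log-odds = 0.57037, so posterior odds = exp(0.57037) = 1.7689. Converting, P(H|E) = 1.7689/2.7689 = 0.639.

Posterior probability ≈ 0.639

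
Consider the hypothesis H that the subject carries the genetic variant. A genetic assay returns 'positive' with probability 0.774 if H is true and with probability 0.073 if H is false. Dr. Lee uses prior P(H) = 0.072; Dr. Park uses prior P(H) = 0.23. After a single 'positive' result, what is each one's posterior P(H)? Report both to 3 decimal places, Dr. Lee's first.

The likelihood ratio for a 'positive' result is 0.774/0.073 = 10.603.
Dr. Lee: prior odds 0.072/0.928 = 0.077586; posterior odds 0.82263; posterior probability 0.451.
Dr. Park: prior odds 0.23/0.77 = 0.29870; posterior odds 3.1671; posterior probability 0.760.

Dr. Lee: 0.451; Dr. Park: 0.760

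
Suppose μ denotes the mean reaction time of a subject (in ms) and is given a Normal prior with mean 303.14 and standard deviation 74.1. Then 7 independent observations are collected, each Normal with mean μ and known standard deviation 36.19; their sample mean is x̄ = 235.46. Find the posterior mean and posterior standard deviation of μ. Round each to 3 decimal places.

With known σ, the Normal prior is conjugate. Weight on the data is w = (n/σ²)/(n/σ² + 1/τ₀²) = 0.00534467/(0.00534467+0.00018212) = 0.96705.
Posterior mean = w·x̄ + (1−w)·μ₀ = 0.96705·235.46 + 0.032953·303.14 = 237.690. Posterior variance = 1/(0.00534467+0.00018212) = 180.937, so SD = 13.451.

Posterior mean ≈ 237.690; posterior SD ≈ 13.451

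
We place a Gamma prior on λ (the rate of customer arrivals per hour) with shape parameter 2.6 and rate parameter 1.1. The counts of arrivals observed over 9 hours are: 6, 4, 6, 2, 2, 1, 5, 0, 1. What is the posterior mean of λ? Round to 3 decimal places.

Total count ∑xᵢ = 27 over n = 9 hours.
Gamma is conjugate to the Poisson likelihood: posterior is Gamma(shape = 2.6+27 = 29.6, rate = 1.1+9 = 10.1).
E[λ | data] = 29.6/10.1 = 2.931.

Posterior mean ≈ 2.931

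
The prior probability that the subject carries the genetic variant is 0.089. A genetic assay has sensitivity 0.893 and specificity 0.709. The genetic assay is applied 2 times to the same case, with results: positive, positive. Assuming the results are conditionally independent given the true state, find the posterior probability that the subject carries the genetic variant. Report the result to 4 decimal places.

Let H be the event that the subject carries the genetic variant; start with P(H) = 0.089. P('positive'|H) = 0.893, P('positive'|¬H) = 0.291.
Update on result 1 ('positive'): P(H) ← 0.893·0.0890 / (0.893·0.0890 + 0.291·0.9110) = 0.079477/0.34458 = 0.2307.
Update on result 2 ('positive'): P(H) ← 0.893·0.2307 / (0.893·0.2307 + 0.291·0.7693) = 0.20597/0.42985 = 0.4792.

Posterior P(H) ≈ 0.4792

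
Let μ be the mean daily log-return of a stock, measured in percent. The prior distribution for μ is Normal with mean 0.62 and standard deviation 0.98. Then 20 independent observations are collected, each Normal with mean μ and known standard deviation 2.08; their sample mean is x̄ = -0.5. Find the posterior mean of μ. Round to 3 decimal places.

Posterior mean ≈ -0.294

Prior precision 1/τ₀² = 1/0.98² = 1.04123; data precision n/σ² = 20/2.08² = 4.62278.
Posterior precision = 1.04123 + 4.62278 = 5.66401.
Posterior mean = (1.04123·0.62 + 4.62278·-0.5) / 5.66401 = -0.294.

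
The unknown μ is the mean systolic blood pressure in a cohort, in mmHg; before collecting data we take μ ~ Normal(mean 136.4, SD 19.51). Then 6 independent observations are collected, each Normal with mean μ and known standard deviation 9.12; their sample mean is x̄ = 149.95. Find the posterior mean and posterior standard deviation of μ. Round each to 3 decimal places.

With known σ, the Normal prior is conjugate. Weight on the data is w = (n/σ²)/(n/σ² + 1/τ₀²) = 0.0721376/(0.0721376+0.00262715) = 0.96486.
Posterior mean = w·x̄ + (1−w)·μ₀ = 0.96486·149.95 + 0.035139·136.4 = 149.474. Posterior variance = 1/(0.0721376+0.00262715) = 13.3753, so SD = 3.657.

Posterior mean ≈ 149.474; posterior SD ≈ 3.657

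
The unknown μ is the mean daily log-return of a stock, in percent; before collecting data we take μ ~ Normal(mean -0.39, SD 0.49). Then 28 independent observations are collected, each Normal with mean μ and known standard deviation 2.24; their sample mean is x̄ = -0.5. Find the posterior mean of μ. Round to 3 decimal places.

With known σ, the Normal prior is conjugate. Weight on the data is w = (n/σ²)/(n/σ² + 1/τ₀²) = 5.58036/(5.58036+4.16493) = 0.57262.
Posterior mean = w·x̄ + (1−w)·μ₀ = 0.57262·-0.5 + 0.42738·-0.39 = -0.453.

Posterior mean ≈ -0.453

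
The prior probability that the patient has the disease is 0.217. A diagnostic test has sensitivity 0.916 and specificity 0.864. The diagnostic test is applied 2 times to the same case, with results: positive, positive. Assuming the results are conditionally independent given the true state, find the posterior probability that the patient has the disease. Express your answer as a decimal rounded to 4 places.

With H the event that the patient has the disease, the joint likelihood of the observed sequence is P(data|H) = 0.916·0.916 = 0.83906 and P(data|¬H) = 0.136·0.136 = 0.018496.
Bayes: P(H|data) = 0.217·0.83906 / (0.217·0.83906 + 0.783·0.018496) = 0.18208/0.19656 = 0.9263.

Posterior P(H) ≈ 0.9263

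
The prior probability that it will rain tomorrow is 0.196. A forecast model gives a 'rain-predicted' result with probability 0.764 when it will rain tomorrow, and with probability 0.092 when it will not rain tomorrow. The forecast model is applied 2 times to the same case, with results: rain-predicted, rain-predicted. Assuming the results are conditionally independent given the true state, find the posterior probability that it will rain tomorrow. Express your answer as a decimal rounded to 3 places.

Posterior P(H) ≈ 0.944

With H the event that it will rain tomorrow, the joint likelihood of the observed sequence is P(data|H) = 0.764·0.764 = 0.58370 and P(data|¬H) = 0.092·0.092 = 0.0084640.
Bayes: P(H|data) = 0.196·0.58370 / (0.196·0.58370 + 0.804·0.0084640) = 0.11440/0.12121 = 0.9439.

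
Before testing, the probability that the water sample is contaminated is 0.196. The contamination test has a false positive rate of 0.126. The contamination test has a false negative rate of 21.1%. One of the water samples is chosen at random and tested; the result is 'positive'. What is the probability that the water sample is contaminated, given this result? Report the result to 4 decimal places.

Let H be the event that the water sample is contaminated. P(H) = 0.196, so P(¬H) = 0.804. With E the 'positive' result, P(E|H) = 0.789 and P(E|¬H) = 0.126.
P(E) = 0.789·0.196 + 0.126·0.804 = 0.15464 + 0.10130 = 0.25595.
By Bayes' theorem, P(H|E) = 0.15464 / 0.25595 = 0.6042.

P(H | E) ≈ 0.6042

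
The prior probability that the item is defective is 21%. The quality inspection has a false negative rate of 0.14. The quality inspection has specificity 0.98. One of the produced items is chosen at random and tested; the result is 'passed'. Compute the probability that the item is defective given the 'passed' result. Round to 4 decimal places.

P(H | E) ≈ 0.0366

Write H for 'the item is defective'. Prior odds H:¬H = 0.21/0.79 = 0.26582. For the 'passed' outcome, the likelihood ratio is 0.14/0.98 = 0.14286.
Posterior odds = 0.26582 × 0.14286 = 0.037975, so P(H|E) = 0.037975/(1+0.037975) = 0.0366.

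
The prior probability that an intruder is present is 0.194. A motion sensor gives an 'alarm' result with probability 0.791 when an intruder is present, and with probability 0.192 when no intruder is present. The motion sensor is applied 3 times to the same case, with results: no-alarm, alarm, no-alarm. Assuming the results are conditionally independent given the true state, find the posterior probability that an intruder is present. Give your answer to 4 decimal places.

Posterior P(H) ≈ 0.0622

Let H be the event that an intruder is present; start with P(H) = 0.194. P('alarm'|H) = 0.791, P('alarm'|¬H) = 0.192.
Update on result 1 ('no-alarm'): P(H) ← 0.209·0.1940 / (0.209·0.1940 + 0.808·0.8060) = 0.040546/0.69179 = 0.0586.
Update on result 2 ('alarm'): P(H) ← 0.791·0.0586 / (0.791·0.0586 + 0.192·0.9414) = 0.046360/0.22711 = 0.2041.
Update on result 3 ('no-alarm'): P(H) ← 0.209·0.2041 / (0.209·0.2041 + 0.808·0.7959) = 0.042664/0.68572 = 0.0622.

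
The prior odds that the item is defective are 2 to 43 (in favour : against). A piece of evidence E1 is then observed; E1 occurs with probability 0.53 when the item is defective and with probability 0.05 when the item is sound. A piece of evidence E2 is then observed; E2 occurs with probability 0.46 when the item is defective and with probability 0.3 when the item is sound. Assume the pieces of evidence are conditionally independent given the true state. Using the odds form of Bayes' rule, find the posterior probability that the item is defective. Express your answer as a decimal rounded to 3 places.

Prior odds = 2/43 = 0.046512.
Likelihood ratio for E1 = 0.53/0.05 = 10.600.
Likelihood ratio for E2 = 0.46/0.3 = 1.5333.
Posterior odds = prior odds × LR₁ × LR₂ = 0.75597.
Posterior probability = odds/(1+odds) = 0.75597/1.7560 = 0.431.

Posterior probability ≈ 0.431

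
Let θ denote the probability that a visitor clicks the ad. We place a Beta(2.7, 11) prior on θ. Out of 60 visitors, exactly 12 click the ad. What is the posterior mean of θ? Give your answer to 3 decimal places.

Posterior mean ≈ 0.199

The binomial likelihood is conjugate to the Beta prior: with 12 successes and 48 failures, the posterior is Beta(2.7+12, 11+48) = Beta(14.7, 59).
E[θ | data] = 14.7/(14.7+59) = 0.199.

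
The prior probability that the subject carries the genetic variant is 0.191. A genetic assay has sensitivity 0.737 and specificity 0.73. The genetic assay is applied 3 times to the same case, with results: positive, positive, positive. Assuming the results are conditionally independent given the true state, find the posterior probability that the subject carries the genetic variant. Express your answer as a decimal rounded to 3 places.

Posterior P(H) ≈ 0.828

Let H be the event that the subject carries the genetic variant; start with P(H) = 0.191. P('positive'|H) = 0.737, P('positive'|¬H) = 0.27.
Update on result 1 ('positive'): P(H) ← 0.737·0.1910 / (0.737·0.1910 + 0.27·0.8090) = 0.14077/0.35920 = 0.3919.
Update on result 2 ('positive'): P(H) ← 0.737·0.3919 / (0.737·0.3919 + 0.27·0.6081) = 0.28883/0.45301 = 0.6376.
Update on result 3 ('positive'): P(H) ← 0.737·0.6376 / (0.737·0.6376 + 0.27·0.3624) = 0.46988/0.56774 = 0.8276.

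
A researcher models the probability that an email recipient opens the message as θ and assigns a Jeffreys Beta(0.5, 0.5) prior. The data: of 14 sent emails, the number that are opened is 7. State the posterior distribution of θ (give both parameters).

Posterior: Beta(7.5, 7.5)

Observing 7 successes and 7 failures updates Beta(0.5, 0.5) by adding the success and failure counts to the two shape parameters: α = 0.5+7 = 7.5, β = 0.5+7 = 7.5.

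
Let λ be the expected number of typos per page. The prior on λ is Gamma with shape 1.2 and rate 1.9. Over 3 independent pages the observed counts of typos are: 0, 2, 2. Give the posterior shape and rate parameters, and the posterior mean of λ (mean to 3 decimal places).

Posterior: Gamma(shape=5.2, rate=4.9); mean ≈ 1.061

Total count ∑xᵢ = 4 over n = 3 pages.
Gamma is conjugate to the Poisson likelihood: posterior is Gamma(shape = 1.2+4 = 5.2, rate = 1.9+3 = 4.9).
Posterior mean = shape/rate = 5.2/4.9 = 1.061.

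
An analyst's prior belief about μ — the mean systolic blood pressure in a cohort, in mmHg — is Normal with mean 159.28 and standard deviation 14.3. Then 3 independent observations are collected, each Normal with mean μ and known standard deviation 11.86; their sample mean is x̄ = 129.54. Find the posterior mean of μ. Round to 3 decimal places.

Posterior mean ≈ 135.087

With known σ, the Normal prior is conjugate. Weight on the data is w = (n/σ²)/(n/σ² + 1/τ₀²) = 0.0213281/(0.0213281+0.00489021) = 0.81348.
Posterior mean = w·x̄ + (1−w)·μ₀ = 0.81348·129.54 + 0.18652·159.28 = 135.087.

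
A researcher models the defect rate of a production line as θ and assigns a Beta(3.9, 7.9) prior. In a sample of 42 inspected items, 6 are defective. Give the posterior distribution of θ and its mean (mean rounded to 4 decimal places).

Observing 6 successes and 36 failures updates Beta(3.9, 7.9) by adding the success and failure counts to the two shape parameters: α = 3.9+6 = 9.9, β = 7.9+36 = 43.9.
E[θ | data] = 9.9/(9.9+43.9) = 0.1840.

Posterior: Beta(9.9, 43.9); mean ≈ 0.1840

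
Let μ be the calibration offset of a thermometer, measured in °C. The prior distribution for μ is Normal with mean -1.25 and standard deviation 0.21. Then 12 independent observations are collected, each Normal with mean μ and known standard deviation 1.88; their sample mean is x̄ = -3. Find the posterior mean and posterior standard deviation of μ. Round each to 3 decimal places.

Prior precision 1/τ₀² = 1/0.21² = 22.6757; data precision n/σ² = 12/1.88² = 3.39520.
Posterior precision = 22.6757 + 3.39520 = 26.0709, giving posterior SD = 1/√26.0709 = 0.196.
Posterior mean = (22.6757·-1.25 + 3.39520·-3) / 26.0709 = -1.478.

Posterior mean ≈ -1.478; posterior SD ≈ 0.196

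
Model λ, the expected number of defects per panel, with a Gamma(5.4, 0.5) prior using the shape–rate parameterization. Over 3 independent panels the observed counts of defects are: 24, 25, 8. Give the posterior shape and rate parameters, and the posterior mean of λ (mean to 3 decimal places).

The Poisson likelihood adds the total count to the shape and the number of exposure periods to the rate. Here ∑xᵢ = 57 and n = 3, so shape 5.4→62.4 and rate 0.5→3.5.
E[λ | data] = 62.4/3.5 = 17.829.

Posterior: Gamma(shape=62.4, rate=3.5); mean ≈ 17.829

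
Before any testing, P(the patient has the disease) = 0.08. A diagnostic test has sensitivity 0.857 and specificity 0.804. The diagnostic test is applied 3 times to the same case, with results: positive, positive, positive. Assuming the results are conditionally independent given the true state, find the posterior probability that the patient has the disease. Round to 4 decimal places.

Posterior P(H) ≈ 0.8791

With H the event that the patient has the disease, the joint likelihood of the observed sequence is P(data|H) = 0.857·0.857·0.857 = 0.62942 and P(data|¬H) = 0.196·0.196·0.196 = 0.0075295.
Bayes: P(H|data) = 0.08·0.62942 / (0.08·0.62942 + 0.92·0.0075295) = 0.050354/0.057281 = 0.8791.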